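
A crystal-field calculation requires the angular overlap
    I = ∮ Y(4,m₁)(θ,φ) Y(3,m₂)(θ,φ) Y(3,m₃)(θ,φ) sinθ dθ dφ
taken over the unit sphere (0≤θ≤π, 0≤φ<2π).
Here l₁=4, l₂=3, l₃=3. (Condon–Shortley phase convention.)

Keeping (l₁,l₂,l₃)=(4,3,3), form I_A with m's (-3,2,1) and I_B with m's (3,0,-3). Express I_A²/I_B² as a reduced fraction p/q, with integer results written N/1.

2/9

Same 4,3,3: normalisation and zero-m 3j drop out of the ratio.
A: Δ: 4! 4! 2! / 11! → 1/34650; sum: t=3:−1/288 t=4:+1/144 = 1/288; 3j²(4 3 3; -3 2 1) = Δ·Π!·Σ² = 1/99  (sign +1)
B: Δ: 4! 4! 2! / 11! → 1/34650; sum: t=1:−1/288 = -1/288; 3j²(4 3 3; 3 0 -3) = Δ·Π!·Σ² = 1/22  (sign -1)
I_A²/I_B² = (1/99)/(1/22) = 2/9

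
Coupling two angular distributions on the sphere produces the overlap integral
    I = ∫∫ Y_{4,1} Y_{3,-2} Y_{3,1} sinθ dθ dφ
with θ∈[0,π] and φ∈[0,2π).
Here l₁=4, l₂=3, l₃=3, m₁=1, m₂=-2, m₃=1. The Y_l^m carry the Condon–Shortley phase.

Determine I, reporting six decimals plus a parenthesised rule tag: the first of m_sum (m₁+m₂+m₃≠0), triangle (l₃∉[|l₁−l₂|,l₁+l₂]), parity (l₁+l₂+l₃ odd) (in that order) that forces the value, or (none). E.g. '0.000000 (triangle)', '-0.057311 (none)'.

Checks pass: Σm=0; 10 even; l₃=3∈[1,7].
(2·4+1)(2·3+1)(2·3+1) = 441
Δ: 4! 4! 2! / 11! → 1/34650
sum: t=1:−1/72 t=2:+1/16 t=3:−1/72 = 5/144
3j²(4 3 3; 0 0 0) = Δ·Π!·Σ² = 2/77  (sign -1)
sum: t=0:+1/144 t=1:−1/48 = -1/72
3j²(4 3 3; 1 -2 1) = Δ·Π!·Σ² = 16/693  (sign -1)
combine: 4πI² = 441·2/77·16/693 = 32/121
take √, sign +1: I = 0.14506992
No selection rule forces the value: the integral is nonzero (none).

0.145070 (none)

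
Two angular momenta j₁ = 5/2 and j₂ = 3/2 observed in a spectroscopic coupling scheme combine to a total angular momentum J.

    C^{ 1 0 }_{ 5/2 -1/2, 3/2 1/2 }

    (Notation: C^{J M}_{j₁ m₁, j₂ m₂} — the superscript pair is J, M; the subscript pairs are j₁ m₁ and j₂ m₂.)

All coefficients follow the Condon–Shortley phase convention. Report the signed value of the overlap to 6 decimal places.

√[3·3!2!0!/6! · 2!3!2!1!1!1!] = √(6/5)
  +(−1)^2/∏(2,1,1,0,1,0)! = 1/2  (running 1/2)
⟨..|..⟩ = √(6/5)·(1/2) = +0.547723

+0.547723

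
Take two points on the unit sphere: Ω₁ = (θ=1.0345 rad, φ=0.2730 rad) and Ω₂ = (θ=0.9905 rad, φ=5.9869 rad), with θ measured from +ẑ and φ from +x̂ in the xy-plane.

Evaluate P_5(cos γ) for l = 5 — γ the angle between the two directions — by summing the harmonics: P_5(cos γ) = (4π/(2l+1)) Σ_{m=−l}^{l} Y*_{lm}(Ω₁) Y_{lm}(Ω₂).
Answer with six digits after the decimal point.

Expand P_5 via completeness: Σ_{m} conj(Y_{5,m}) at Ω₁ times Y_{5,m} at Ω₂ —
  term(m=-5) = (-0.039573, 0.012032)   from Y*(Ω₁)=(0.044515, 0.213245), Y(Ω₂)=(0.016946, 0.189111)
  term(m=-4) = (-0.104615, 0.122616)   from Y*(Ω₁)=(0.188649, 0.363427), Y(Ω₂)=(0.148070, 0.364717)
  term(m=-3) = (-0.013983, 0.101384)   from Y*(Ω₁)=(0.202548, 0.216638), Y(Ω₂)=(0.217506, 0.267905)
  term(m=-2) = (0.003708, 0.008037)   from Y*(Ω₁)=(-0.118540, -0.072027), Y(Ω₂)=(-0.052934, -0.035640)
  term(m=-1) = (0.099633, 0.063762)   from Y*(Ω₁)=(-0.324425, -0.090836), Y(Ω₂)=(-0.335811, -0.102513)
  term(m=+0) = (-0.001364, 0.000000)   from Y*(Ω₁)=(0.060880, -0.000000), Y(Ω₂)=(-0.022401, 0.000000)
  term(m=+1) = (0.099633, -0.063762)   from Y*(Ω₁)=(0.324425, -0.090836), Y(Ω₂)=(0.335811, -0.102513)
  term(m=+2) = (0.003708, -0.008037)   from Y*(Ω₁)=(-0.118540, 0.072027), Y(Ω₂)=(-0.052934, 0.035640)
  term(m=+3) = (-0.013983, -0.101384)   from Y*(Ω₁)=(-0.202548, 0.216638), Y(Ω₂)=(-0.217506, 0.267905)
  term(m=+4) = (-0.104615, -0.122616)   from Y*(Ω₁)=(0.188649, -0.363427), Y(Ω₂)=(0.148070, -0.364717)
  term(m=+5) = (-0.039573, -0.012032)   from Y*(Ω₁)=(-0.044515, 0.213245), Y(Ω₂)=(-0.016946, 0.189111)
Total Σ_m = (-0.111023, -0.000000). Multiply by 1.142397: (-0.126833, -0.000000). P_5(cos γ) = -0.126833

-0.126833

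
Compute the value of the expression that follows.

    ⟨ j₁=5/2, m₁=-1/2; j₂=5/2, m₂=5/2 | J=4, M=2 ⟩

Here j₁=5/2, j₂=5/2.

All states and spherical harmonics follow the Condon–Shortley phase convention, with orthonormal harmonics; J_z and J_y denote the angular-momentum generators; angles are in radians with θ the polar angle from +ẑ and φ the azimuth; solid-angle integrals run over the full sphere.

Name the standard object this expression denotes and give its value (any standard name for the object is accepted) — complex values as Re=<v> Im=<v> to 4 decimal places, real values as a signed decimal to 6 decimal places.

This is a Clebsch–Gordan (vector-coupling) coefficient.
j₁+j₂−J=1  J+j₁−j₂=4  J−j₁+j₂=4  j₁+j₂+J+1=10
(j₁±m₁, j₂±m₂, J±M) = (2,3,5,0,6,2)
P² = 20736/7
sum k=1..1:
  [1] −1/96 = -1/96
S = -1/96
C² = P²·S² = 9/28 ; C = -0.566947

Clebsch–Gordan coefficient, −√(9/28) ≈ -0.566947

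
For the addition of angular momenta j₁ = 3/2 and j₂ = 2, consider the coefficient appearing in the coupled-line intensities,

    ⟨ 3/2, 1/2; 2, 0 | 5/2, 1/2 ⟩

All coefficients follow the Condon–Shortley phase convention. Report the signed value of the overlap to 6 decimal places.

j₁+j₂−J=1  J+j₁−j₂=2  J−j₁+j₂=3  j₁+j₂+J+1=7
(j₁±m₁, j₂±m₂, J±M) = (2,1,2,2,3,2)
P² = 48/35
sum k=0..1:
  [0] +1/2 = 1/2
  [1] −1/4 = -1/4
S = 1/4
C² = P²·S² = 3/35 ; C = +0.292770

+0.292770  (= +√(3/35))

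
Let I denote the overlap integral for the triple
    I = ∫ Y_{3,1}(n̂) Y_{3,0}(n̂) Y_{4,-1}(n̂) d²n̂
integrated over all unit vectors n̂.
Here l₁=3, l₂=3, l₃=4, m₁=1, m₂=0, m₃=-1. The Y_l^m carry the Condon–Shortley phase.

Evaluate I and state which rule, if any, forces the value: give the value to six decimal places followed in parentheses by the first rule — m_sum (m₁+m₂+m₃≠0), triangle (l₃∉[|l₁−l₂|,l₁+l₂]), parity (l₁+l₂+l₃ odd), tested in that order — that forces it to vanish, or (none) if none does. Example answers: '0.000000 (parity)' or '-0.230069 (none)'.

-0.099323 (none)

m-sum 0 ✓  L=10 even ✓  0≤4≤6 ✓
Π(2lᵢ+1) = 7×7×9 = 441
triangle coeff Δ(3,3,4) = 1/34650
Σ_t [0,2]: t=0:+1/72 t=1:−1/16 t=2:+1/72 = -5/144
(3j)²=2/77 [(3 3 4; 0 0 0)], sign=-1
Σ_t [0,2]: t=0:+1/48 t=1:−1/24 t=2:+1/288 = -5/288
(3j)²=5/462 [(3 3 4; 1 0 -1)], sign=+1
⇒ 4πI² = 15/121
I = (-1)√(15/121/(4π)) = -0.09932258
No selection rule forces the value: the integral is nonzero (none).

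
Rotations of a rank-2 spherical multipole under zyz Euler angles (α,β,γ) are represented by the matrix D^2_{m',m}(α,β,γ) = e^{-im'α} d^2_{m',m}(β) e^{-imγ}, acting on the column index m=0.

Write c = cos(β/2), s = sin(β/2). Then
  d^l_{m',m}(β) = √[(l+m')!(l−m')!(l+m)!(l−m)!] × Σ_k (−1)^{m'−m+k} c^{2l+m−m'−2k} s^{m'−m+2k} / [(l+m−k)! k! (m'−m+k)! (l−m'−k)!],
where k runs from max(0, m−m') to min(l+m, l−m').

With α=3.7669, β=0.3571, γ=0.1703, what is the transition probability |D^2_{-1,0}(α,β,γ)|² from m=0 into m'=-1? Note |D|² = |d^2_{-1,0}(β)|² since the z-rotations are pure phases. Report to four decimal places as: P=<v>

P=0.1609

Split into d^2_{-1,0}(β=0.3571) × two z-phases.
With c≡cos(β/2)=0.984102 and s≡sin(β/2)=0.177603, N=[1·6·2·2]^{1/2}=4.898979
k: max(0,(0)−(-1))=1 … min(2+(0),2−(-1))=2
  k=1: (−1)^0·4.8990/(2)·0.9841^3·0.1776^1 = +0.414616
  k=2: (−1)^1·4.8990/(2)·0.9841^1·0.1776^3 = -0.013504
d^2_{-1,0}(0.3571) = +0.414616 -0.013504 = +0.401112
|D^2_{-1,0}|² = |d^2_{-1,0}(β)|² = (+0.401112)² = 0.160891 (the z-rotation phases have unit modulus)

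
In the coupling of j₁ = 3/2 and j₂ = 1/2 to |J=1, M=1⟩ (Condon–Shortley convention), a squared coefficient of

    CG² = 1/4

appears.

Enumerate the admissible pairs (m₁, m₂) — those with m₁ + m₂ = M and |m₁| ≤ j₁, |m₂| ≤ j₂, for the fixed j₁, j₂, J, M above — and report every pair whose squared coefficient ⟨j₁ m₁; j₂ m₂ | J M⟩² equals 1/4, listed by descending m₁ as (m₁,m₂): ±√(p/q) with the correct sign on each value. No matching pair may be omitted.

(1/2,1/2): −√(1/4)

Admissible pairs with m₁+m₂ = M = 1: (1/2,1/2), (3/2,-1/2)
  (m₁,m₂)=(3/2,-1/2): CG² = 3/4, CG = +√(3/4)
  (m₁,m₂)=(1/2,1/2): CG² = 1/4, CG = −√(1/4)   ← matches the target
Pairs with CG² = 1/4: (1/2,1/2): −√(1/4)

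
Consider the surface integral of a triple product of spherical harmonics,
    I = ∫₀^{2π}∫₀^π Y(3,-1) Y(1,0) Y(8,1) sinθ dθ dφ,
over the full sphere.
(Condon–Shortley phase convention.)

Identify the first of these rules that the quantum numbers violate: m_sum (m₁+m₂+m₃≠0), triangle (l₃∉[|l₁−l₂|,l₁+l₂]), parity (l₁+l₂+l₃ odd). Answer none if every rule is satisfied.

m₁+m₂+m₃ = -1 + 0 + 1 = 0  ✓
triangle: need |l₁−l₂| ≤ l₃ ≤ l₁+l₂ = [2,4]; l₃=8 is outside  ✗
parity: l₁+l₂+l₃ = 12 is even

triangle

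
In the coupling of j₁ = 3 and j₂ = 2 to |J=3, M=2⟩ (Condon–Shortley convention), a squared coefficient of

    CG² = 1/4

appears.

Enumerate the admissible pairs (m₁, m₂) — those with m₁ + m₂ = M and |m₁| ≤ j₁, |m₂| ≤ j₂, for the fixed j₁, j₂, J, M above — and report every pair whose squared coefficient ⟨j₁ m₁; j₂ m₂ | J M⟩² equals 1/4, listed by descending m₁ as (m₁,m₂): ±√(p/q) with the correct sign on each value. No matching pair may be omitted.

Admissible pairs with m₁+m₂ = M = 2: (0,2), (1,1), (2,0), (3,-1)
  (m₁,m₂)=(3,-1): CG² = 5/12, CG = +√(5/12)
  (m₁,m₂)=(2,0): CG² = 0/1, CG = 0
  (m₁,m₂)=(1,1): CG² = 1/4, CG = −√(1/4)   ← matches the target
  (m₁,m₂)=(0,2): CG² = 1/3, CG = +√(1/3)
Pairs with CG² = 1/4: (1,1): −√(1/4)

(1,1): −√(1/4)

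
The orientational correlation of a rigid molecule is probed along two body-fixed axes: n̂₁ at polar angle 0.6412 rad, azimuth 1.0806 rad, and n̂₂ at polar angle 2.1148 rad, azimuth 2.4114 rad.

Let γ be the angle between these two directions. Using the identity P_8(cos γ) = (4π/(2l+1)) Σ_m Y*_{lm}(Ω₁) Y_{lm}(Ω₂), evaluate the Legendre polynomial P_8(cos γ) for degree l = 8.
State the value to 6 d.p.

Addition theorem: P_8(cos γ) = (4π/17) Σ_m Y*_{lm}(Ω₁) Y_{lm}(Ω₂), m = −8…8:
  term(m=-8) = -0.000428+0.001175i   from Y*(Ω₁)=-0.006005+0.005940i, Y(Ω₂)=+0.133876-0.063295i
  term(m=-7) = +0.016122+0.001767i   from Y*(Ω₁)=+0.012935+0.043379i, Y(Ω₂)=+0.139184-0.330159i
  term(m=-6) = -0.008656-0.065791i   from Y*(Ω₁)=+0.145864+0.029631i, Y(Ω₂)=-0.144985-0.421587i
  term(m=-5) = -0.060623+0.023570i   from Y*(Ω₁)=+0.210838-0.255140i, Y(Ω₂)=-0.171569-0.095827i
  term(m=-4) = -0.065078-0.092952i   from Y*(Ω₁)=-0.182927-0.445032i, Y(Ω₂)=+0.230098-0.051653i
  term(m=-3) = -0.077886+0.088805i   from Y*(Ω₁)=-0.355853-0.035779i, Y(Ω₂)=+0.191841-0.268843i
  term(m=-2) = +0.007192+0.003744i   from Y*(Ω₁)=+0.058392-0.087133i, Y(Ω₂)=+0.008518+0.076835i
  term(m=-1) = +0.033797-0.138107i   from Y*(Ω₁)=-0.195128-0.365655i, Y(Ω₂)=+0.255590+0.228821i
  term(m=+0) = +0.000750+0.000000i   from Y*(Ω₁)=-0.027457-0.000000i, Y(Ω₂)=-0.027314+0.000000i
  term(m=+1) = +0.033797+0.138107i   from Y*(Ω₁)=+0.195128-0.365655i, Y(Ω₂)=-0.255590+0.228821i
  term(m=+2) = +0.007192-0.003744i   from Y*(Ω₁)=+0.058392+0.087133i, Y(Ω₂)=+0.008518-0.076835i
  term(m=+3) = -0.077886-0.088805i   from Y*(Ω₁)=+0.355853-0.035779i, Y(Ω₂)=-0.191841-0.268843i
  term(m=+4) = -0.065078+0.092952i   from Y*(Ω₁)=-0.182927+0.445032i, Y(Ω₂)=+0.230098+0.051653i
  term(m=+5) = -0.060623-0.023570i   from Y*(Ω₁)=-0.210838-0.255140i, Y(Ω₂)=+0.171569-0.095827i
  term(m=+6) = -0.008656+0.065791i   from Y*(Ω₁)=+0.145864-0.029631i, Y(Ω₂)=-0.144985+0.421587i
  term(m=+7) = +0.016122-0.001767i   from Y*(Ω₁)=-0.012935+0.043379i, Y(Ω₂)=-0.139184-0.330159i
  term(m=+8) = -0.000428-0.001175i   from Y*(Ω₁)=-0.006005-0.005940i, Y(Ω₂)=+0.133876+0.063295i
Σ over m = -0.310370+0.000000i; ×(4π/17) → -0.229425+0.000000i. Real part: -0.229425

-0.229425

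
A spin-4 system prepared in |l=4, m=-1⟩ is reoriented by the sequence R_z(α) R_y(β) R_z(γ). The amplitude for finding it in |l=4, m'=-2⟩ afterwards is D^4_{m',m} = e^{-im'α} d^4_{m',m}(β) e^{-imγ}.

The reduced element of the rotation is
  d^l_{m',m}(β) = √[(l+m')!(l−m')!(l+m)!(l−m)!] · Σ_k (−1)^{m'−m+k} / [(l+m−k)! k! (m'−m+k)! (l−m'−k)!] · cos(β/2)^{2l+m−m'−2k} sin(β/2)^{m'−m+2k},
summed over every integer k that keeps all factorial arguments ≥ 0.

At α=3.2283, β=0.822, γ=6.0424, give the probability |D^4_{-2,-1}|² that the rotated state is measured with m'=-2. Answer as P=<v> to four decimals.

D^4_{-2,-1}(3.2283,0.8220,6.0424) = e^{-i·-2·3.2283}·d^4_{-2,-1}(0.8220)·e^{-i·-1·6.0424}. Compute d first:
c=cos(0.822000/2)=0.916722, s=sin(0.822000/2)=0.399526; N=√[2·720·6·120]=1018.233765
The bounds max(0,m−m')=1 and min(l+m,l−m')=3 give 3 terms
  k=1: (−1)^0·1018.2338/(240)·0.9167^7·0.3995^1 = +0.922241
  k=2: (−1)^1·1018.2338/(48)·0.9167^5·0.3995^3 = -0.875850
  k=3: (−1)^2·1018.2338/(72)·0.9167^3·0.3995^5 = +0.110906
d^4_{-2,-1}(0.8220) = +0.922241 -0.875850 +0.110906 = +0.157296
|D^4_{-2,-1}|² = |d^4_{-2,-1}(β)|² = (+0.157296)² = 0.024742 (the z-rotation phases have unit modulus)

P=0.0247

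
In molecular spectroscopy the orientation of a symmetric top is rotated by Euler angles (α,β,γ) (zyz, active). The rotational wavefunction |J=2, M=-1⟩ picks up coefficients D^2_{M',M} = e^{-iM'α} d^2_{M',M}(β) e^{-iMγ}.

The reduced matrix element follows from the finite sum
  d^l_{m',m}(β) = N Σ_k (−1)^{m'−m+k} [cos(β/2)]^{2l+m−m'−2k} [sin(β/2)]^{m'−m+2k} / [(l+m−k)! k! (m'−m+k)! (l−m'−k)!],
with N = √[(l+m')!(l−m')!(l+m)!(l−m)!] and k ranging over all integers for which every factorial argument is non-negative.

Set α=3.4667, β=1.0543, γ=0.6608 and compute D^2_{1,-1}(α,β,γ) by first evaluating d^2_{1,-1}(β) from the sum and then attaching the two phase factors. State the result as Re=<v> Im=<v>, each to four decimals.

Re=-0.4750 Im=-0.1657

First d^2_{1,-1}(β=1.0543), then the phase factors e^{-i(1)α} and e^{-i(-1)γ}:
Half-angle: c=0.864244, s=0.503072. N=√(6·1·1·6)=6.000000
The bounds max(0,m−m')=0 and min(l+m,l−m')=1 give 2 terms
  k=0: (−1)^2·6.0000/(2)·0.8642^2·0.5031^2 = +0.567094
  k=1: (−1)^3·6.0000/(6)·0.8642^0·0.5031^4 = -0.064050
d^2_{1,-1}(1.0543) = +0.567094 -0.064050 = +0.503044
Attach z-rotation phases: D = e^{-i(1)(3.4667)}·(+0.503044)·e^{-i(-1)(0.6608)} = -0.474965-0.165714i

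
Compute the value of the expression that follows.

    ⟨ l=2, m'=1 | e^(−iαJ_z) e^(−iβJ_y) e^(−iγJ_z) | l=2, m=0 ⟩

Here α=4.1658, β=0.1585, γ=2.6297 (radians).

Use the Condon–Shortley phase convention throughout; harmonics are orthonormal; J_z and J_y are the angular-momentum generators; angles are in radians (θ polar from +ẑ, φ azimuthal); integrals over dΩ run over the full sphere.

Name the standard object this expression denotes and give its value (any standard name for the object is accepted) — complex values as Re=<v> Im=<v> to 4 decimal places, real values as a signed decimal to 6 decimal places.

This is a Wigner D-matrix element — the rotation-matrix element ⟨l m'| R(α,β,γ) |l m⟩ in the angular-momentum basis.
Split into d^2_{1,0}(β=0.1585) × two z-phases.
c=cos(0.158500/2)=0.996861, s=sin(0.158500/2)=0.079167; N=√[6·1·2·2]=4.898979
k∈{0,1} keeps every argument non-negative
  k=0: (−1)^1·4.8990/(2)·0.9969^3·0.0792^1 = -0.192099
  k=1: (−1)^2·4.8990/(2)·0.9969^1·0.0792^3 = +0.001212
d^2_{1,0}(0.1585) = -0.192099 +0.001212 = -0.190887
Attach z-rotation phases: D = e^{-i(1)(4.1658)}·(-0.190887)·e^{-i(0)(2.6297)} = +0.099219-0.163075i

Wigner D-matrix element, Re=0.0992 Im=-0.1631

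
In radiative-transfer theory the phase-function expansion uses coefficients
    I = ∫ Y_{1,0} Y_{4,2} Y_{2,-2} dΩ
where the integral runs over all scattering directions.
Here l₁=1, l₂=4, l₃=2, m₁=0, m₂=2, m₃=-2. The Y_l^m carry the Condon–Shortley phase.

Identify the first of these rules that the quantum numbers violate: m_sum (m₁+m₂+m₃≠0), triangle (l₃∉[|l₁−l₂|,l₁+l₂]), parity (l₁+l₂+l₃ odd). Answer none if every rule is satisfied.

triangle

m₁+m₂+m₃ = 0 + 2 − 2 = 0  ✓
triangle: need |l₁−l₂| ≤ l₃ ≤ l₁+l₂ = [3,5]; l₃=2 is outside  ✗
parity: l₁+l₂+l₃ = 7 is odd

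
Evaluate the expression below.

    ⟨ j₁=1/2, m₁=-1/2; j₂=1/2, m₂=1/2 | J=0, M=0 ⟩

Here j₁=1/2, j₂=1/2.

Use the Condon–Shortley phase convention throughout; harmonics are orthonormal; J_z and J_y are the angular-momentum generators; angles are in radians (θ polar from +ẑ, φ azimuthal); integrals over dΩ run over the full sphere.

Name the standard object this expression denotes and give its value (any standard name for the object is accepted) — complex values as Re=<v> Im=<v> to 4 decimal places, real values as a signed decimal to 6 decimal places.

Clebsch–Gordan coefficient, −√(1/2) ≈ -0.707107

This is a Clebsch–Gordan (vector-coupling) coefficient.
j₁+j₂−J=1  J+j₁−j₂=0  J−j₁+j₂=0  j₁+j₂+J+1=2
(j₁±m₁, j₂±m₂, J±M) = (0,1,1,0,0,0)
P² = 1/2
sum k=1..1:
  [1] −1/1 = -1
S = -1
C² = P²·S² = 1/2 ; C = -0.707107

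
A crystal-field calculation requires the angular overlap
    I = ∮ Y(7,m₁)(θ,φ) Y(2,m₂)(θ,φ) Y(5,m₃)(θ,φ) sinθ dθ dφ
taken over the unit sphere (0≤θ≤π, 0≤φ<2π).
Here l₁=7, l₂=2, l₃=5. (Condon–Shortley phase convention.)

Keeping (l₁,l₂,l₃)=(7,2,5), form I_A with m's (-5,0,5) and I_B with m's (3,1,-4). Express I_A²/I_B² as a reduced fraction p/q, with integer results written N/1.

33/20

Shared (l₁,l₂,l₃)=(7,2,5): N and (l;000)² cancel in I_A²/I_B².
A: Δ = 4!·10!·0!/15! = 1/15015; Racah Σ t=2..2: t=2:+1/14515200 = 1/14515200; ⇒ 3j(7 2 5; -5 0 5)² = 2/455, sgn +1
B: Δ = 4!·10!·0!/15! = 1/15015; Racah Σ t=3..3: t=3:−1/2177280 = -1/2177280; ⇒ 3j(7 2 5; 3 1 -4)² = 8/3003, sgn +1
I_A²/I_B² = (2/455)/(8/3003) = 33/20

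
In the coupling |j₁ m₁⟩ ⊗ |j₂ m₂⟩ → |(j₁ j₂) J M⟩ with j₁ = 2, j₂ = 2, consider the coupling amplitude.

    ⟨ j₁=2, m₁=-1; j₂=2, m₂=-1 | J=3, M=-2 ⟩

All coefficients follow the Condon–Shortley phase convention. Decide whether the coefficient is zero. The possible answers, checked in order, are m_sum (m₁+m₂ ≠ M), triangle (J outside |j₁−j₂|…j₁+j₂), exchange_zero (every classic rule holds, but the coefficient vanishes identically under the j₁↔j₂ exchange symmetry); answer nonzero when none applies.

exchange_zero

m-sum: m₁+m₂ = -1+(-1) = -2, M = -2  ✓
triangle: |j₁−j₂| = 0 ≤ J = 3 ≤ j₁+j₂ = 4  ✓
exchange: j₁=j₂ and m₁=m₂, and (−1)^(j₁+j₂−J) = (−1)^1 = −1 forces ⟨j₁m₁;j₂m₂|JM⟩ = −⟨j₂m₂;j₁m₁|JM⟩ = −⟨j₁m₁;j₂m₂|JM⟩ ⇒ the coefficient vanishes identically
Racah sum check: Σ_k collapses to 0 ⇒ CG = 0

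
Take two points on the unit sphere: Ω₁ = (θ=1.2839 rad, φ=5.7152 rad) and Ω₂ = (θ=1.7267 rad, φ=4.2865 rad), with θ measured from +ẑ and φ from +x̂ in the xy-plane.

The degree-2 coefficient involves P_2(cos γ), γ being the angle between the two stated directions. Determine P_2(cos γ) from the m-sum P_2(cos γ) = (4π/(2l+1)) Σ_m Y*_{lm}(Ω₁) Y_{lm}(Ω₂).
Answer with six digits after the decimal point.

Addition theorem: P_2(cos γ) = (4π/5) Σ_m Y*_{lm}(Ω₁) Y_{lm}(Ω₂), m = −2…2:
  m=-2: (+0.149689-0.322276i) × (-0.248284-0.283645i) = -0.128578+0.037557i  (running Σ = -0.128578+0.037557i)
  m=-1: (+0.176756-0.112793i) × (+0.048956-0.107915i) = -0.003519-0.024597i  (running Σ = -0.132096+0.012961i)
  m=0: (-0.239626-0.000000i) × (-0.292580+0.000000i) = +0.070110+0.000000i  (running Σ = -0.061987+0.012961i)
  m=1: (-0.176756-0.112793i) × (-0.048956-0.107915i) = -0.003519+0.024597i  (running Σ = -0.065506+0.037557i)
  m=2: (+0.149689+0.322276i) × (-0.248284+0.283645i) = -0.128578-0.037557i  (running Σ = -0.194083+0.000000i)
Total Σ_m = -0.194083+0.000000i. Multiply by 2.513274: -0.487784+0.000000i. P_2(cos γ) = -0.487784

-0.487784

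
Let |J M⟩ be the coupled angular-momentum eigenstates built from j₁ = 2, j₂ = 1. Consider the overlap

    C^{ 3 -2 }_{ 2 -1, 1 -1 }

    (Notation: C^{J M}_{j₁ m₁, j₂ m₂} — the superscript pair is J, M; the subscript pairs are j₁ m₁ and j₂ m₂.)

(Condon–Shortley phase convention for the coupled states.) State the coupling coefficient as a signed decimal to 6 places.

+0.816497

triangle: 0!·4!·2!/7! = 48/5040
(j±m)!: 1!·3!·0!·2!·1!·5! = 1440
prefactor² = (2J+1)·Δ·N² = 96
  k=0: +1/(0!·0!·3!·0!·1!·2!) = 1/12
Σ = 1/12  ⇒  CG² = 96·(1/12)² = 2/3
CG = +√(2/3) = +0.816497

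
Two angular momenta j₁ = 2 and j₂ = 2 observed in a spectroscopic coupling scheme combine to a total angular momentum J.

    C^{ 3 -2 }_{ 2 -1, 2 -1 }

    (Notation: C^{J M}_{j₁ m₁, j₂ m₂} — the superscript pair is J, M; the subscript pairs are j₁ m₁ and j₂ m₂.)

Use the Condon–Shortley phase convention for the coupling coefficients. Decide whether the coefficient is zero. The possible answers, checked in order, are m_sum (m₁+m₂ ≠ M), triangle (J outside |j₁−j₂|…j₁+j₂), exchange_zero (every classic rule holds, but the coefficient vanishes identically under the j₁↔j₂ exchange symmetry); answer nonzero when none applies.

exchange_zero

m-sum: m₁+m₂ = -1+(-1) = -2, M = -2  ✓
triangle: |j₁−j₂| = 0 ≤ J = 3 ≤ j₁+j₂ = 4  ✓
exchange: j₁=j₂ and m₁=m₂, and (−1)^(j₁+j₂−J) = (−1)^1 = −1 forces ⟨j₁m₁;j₂m₂|JM⟩ = −⟨j₂m₂;j₁m₁|JM⟩ = −⟨j₁m₁;j₂m₂|JM⟩ ⇒ the coefficient vanishes identically
Racah sum check: Σ_k collapses to 0 ⇒ CG = 0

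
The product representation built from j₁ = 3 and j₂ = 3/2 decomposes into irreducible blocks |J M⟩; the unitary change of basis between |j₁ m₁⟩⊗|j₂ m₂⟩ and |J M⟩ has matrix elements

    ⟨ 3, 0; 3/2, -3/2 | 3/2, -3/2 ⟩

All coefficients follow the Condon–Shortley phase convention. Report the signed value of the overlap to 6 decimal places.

+0.169031

triangle: 3!*3!*0!/7! = 36/5040
(j±m)!: 3!*3!*0!*3!*0!*3! = 1296
prefactor² = (2J+1)*Δ*N² = 1296/35
  k=0: +1/(0!*3!*3!*0!*0!*0!) = 1/36
Σ = 1/36  ⇒  CG² = 1296/35*(1/36)² = 1/35
CG = +√(1/35) = +0.169031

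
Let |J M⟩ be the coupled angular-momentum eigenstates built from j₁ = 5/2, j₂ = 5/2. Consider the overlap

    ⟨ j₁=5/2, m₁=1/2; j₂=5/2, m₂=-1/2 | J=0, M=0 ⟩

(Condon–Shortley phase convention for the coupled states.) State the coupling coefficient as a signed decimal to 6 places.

triangle: 5!*0!*0!/6! = 120/720
(j±m)!: 3!*2!*2!*3!*0!*0! = 144
prefactor² = (2J+1)*Δ*N² = 24
  k=2: +1/(2!*3!*0!*0!*0!*0!) = 1/12
Σ = 1/12  ⇒  CG² = 24*(1/12)² = 1/6
CG = +√(1/6) = +0.408248

+0.408248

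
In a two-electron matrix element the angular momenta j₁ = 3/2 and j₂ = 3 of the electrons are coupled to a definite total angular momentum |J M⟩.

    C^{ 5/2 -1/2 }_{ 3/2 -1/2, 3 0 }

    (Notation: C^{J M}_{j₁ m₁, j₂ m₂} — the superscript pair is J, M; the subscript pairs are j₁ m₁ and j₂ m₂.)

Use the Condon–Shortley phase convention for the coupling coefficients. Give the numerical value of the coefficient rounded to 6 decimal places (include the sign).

−√(6/35) = -0.414039

√[6·2!1!4!/8! · 1!2!3!3!2!3!] = √(216/35)
  +(−1)^1/∏(1,1,1,2,0,2)! = -1/4  (running -1/4)
  +(−1)^2/∏(2,0,0,1,1,3)! = 1/12  (running -1/6)
⟨..|..⟩ = √(216/35)·(-1/6) = -0.414039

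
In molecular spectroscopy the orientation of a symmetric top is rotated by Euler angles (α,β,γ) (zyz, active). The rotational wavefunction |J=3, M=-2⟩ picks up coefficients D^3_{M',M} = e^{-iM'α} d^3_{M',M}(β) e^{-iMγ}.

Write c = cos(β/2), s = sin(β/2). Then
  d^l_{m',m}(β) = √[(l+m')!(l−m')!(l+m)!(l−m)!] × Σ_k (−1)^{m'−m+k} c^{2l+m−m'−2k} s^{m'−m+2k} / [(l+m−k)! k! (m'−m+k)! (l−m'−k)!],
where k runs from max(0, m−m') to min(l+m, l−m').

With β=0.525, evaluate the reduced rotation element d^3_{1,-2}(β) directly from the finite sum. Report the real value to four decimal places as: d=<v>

d^3_{1,-2}(β=0.5250) via the finite sum:
c=cos(0.525000/2)=0.965744, s=sin(0.525000/2)=0.259496; N=√[24·2·1·120]=75.894664
k∈{0,1} keeps every argument non-negative
  k=0: (−1)^3·75.8947/(12)·0.9657^3·0.2595^3 = -0.099542
  k=1: (−1)^4·75.8947/(24)·0.9657^1·0.2595^5 = +0.003593
d^3_{1,-2}(0.5250) = -0.099542 +0.003593 = -0.095949

d=-0.0959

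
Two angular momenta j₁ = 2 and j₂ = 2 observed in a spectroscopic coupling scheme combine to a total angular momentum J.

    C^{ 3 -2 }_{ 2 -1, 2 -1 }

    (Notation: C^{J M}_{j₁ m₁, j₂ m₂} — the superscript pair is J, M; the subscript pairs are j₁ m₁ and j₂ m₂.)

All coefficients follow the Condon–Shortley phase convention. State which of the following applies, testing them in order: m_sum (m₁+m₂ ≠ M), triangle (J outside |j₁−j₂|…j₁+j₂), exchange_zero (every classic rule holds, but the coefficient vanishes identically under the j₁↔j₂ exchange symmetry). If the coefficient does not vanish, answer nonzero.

exchange_zero

m-sum: m₁+m₂ = -1+(-1) = -2, M = -2  ✓
triangle: |j₁−j₂| = 0 ≤ J = 3 ≤ j₁+j₂ = 4  ✓
exchange: j₁=j₂ and m₁=m₂, and (−1)^(j₁+j₂−J) = (−1)^1 = −1 forces ⟨j₁m₁;j₂m₂|JM⟩ = −⟨j₂m₂;j₁m₁|JM⟩ = −⟨j₁m₁;j₂m₂|JM⟩ ⇒ the coefficient vanishes identically
Racah sum check: Σ_k collapses to 0 ⇒ CG = 0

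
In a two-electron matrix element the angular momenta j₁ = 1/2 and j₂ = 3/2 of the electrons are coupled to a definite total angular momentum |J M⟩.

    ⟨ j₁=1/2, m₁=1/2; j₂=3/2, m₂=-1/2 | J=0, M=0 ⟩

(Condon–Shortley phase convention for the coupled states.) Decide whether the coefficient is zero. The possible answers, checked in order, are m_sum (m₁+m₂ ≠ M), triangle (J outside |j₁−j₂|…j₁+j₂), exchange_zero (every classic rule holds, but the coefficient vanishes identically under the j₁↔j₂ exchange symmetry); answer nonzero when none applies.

triangle

m-sum: m₁+m₂ = 1/2+(-1/2) = 0, M = 0  ✓
triangle: need |j₁−j₂| ≤ J ≤ j₁+j₂, i.e. J ∈ [1, 2]; J = 0 is outside ✗ ⇒ coefficient is 0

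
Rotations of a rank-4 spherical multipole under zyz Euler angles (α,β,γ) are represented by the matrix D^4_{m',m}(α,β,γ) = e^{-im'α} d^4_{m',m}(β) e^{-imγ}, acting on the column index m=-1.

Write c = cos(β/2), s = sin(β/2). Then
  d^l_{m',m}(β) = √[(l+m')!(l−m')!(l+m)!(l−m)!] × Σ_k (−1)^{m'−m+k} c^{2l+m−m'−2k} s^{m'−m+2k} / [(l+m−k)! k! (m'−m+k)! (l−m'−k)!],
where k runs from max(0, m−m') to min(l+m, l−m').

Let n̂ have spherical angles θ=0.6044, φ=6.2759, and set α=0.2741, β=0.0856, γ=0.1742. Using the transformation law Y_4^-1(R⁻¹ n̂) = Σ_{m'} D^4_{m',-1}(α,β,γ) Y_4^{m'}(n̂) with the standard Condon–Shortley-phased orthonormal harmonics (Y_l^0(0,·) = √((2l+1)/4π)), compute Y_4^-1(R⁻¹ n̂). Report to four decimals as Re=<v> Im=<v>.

Need the full column D^4_{m',-1} for m'=−4..4 at α=0.2741, β=0.0856, γ=0.1742.
cos(β/2)=0.999084, sin(β/2)=0.042787
d^4_{-4,-1}: single k=3 term ⇒ +0.000583;  D = +0.000173+0.000557i
d^4_{-3,-1}: k∈[2..3] ⇒ +0.014451 -0.000044 = +0.014407;  D = +0.007827+0.012096i
d^4_{-2,-1}: k∈[1..3] ⇒ +0.180369 -0.001654 +0.000002 = +0.178717;  D = +0.134077+0.118165i
d^4_{-1,-1}: k∈[0..3] ⇒ +0.992697 -0.027310 +0.000100 -0.000000 = +0.965487;  D = +0.870083+0.418475i
d^4_{0,-1}: k∈[0..3] ⇒ -0.190126 +0.002092 -0.000004 +0.000000 = -0.188037;  D = -0.185191-0.032591i
d^4_{1,-1}: k∈[0..3] ⇒ +0.018207 -0.000100 +0.000000 -0.000000 = +0.018107;  D = +0.018016-0.001806i
d^4_{2,-1}: k∈[0..2] ⇒ -0.001103 +0.000003 -0.000000 = -0.001100;  D = -0.001024+0.000402i
d^4_{3,-1}: k∈[0..1] ⇒ +0.000044 -0.000000 = +0.000044;  D = +0.000035-0.000027i
d^4_{4,-1}: single k=0 term ⇒ -0.000001;  D = -0.000001+0.000001i
Y_4^{m'}(θ=0.6044,φ=6.2759) and Σ D·Y over m':
  (+0.0002+0.0006i)·(+0.0461+0.0013i)  (+0.0078+0.0121i)·(+0.1890+0.0041i)  (+0.1341+0.1182i)·(+0.4039+0.0059i)  (+0.8701+0.4185i)·(+0.3848+0.0028i)  (-0.1852-0.0326i)·(-0.1341+0.0000i)  (+0.0180-0.0018i)·(-0.3848+0.0028i)  (-0.0010+0.0004i)·(+0.4039-0.0059i)  (+0.0000-0.0000i)·(-0.1890+0.0041i)  (-0.0000+0.0000i)·(+0.0461-0.0013i)
Y_4^-1(R⁻¹ n̂) = +0.406005+0.219615i

Re=0.4060 Im=0.2196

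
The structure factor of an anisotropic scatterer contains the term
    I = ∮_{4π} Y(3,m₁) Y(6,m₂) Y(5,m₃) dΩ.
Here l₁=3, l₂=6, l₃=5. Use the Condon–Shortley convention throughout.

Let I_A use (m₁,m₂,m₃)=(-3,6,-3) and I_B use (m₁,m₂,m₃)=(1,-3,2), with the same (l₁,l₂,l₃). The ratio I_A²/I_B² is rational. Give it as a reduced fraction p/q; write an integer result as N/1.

11/18

l's match ⇒ only the (l;m) 3-j factors differ between A and B.
A: triangle coeff Δ(3,6,5) = 1/675675; Σ_t [4,4]: t=4:+1/1935360 = 1/1935360; (3j)²=1/91 [(3 6 5; -3 6 -3)], sign=+1
B: triangle coeff Δ(3,6,5) = 1/675675; Σ_t [0,2]: t=0:+1/34560 t=1:−1/8640 t=2:+1/40320 = -1/16128; (3j)²=18/1001 [(3 6 5; 1 -3 2)], sign=+1
I_A²/I_B² = (1/91)/(18/1001) = 11/18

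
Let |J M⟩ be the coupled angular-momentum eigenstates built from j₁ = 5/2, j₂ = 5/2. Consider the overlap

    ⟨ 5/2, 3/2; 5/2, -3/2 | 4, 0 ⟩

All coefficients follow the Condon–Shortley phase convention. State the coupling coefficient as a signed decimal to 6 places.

+√(9/28) = +0.566947

triangle: 1!×4!×4!/10! = 576/3628800
(j±m)!: 4!×1!×1!×4!×4!×4! = 331776
prefactor² = (2J+1)×Δ×N² = 82944/175
  k=0: +1/(0!×1!×1!×1!×3!×3!) = 1/36
  k=1: −1/(1!×0!×0!×0!×4!×4!) = -1/576
Σ = 5/192  ⇒  CG² = 82944/175×(5/192)² = 9/28
CG = +√(9/28) = +0.566947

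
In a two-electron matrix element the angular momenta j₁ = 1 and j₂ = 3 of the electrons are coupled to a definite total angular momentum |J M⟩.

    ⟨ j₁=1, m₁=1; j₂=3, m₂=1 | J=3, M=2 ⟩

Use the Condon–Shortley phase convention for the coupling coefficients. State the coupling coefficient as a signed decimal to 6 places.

j₁+j₂−J=1  J+j₁−j₂=1  J−j₁+j₂=5  j₁+j₂+J+1=8
(j₁±m₁, j₂±m₂, J±M) = (2,0,4,2,5,1)
P² = 240
sum k=0..0:
  [0] +1/24 = 1/24
S = 1/24
C² = P²·S² = 5/12 ; C = +0.645497

+0.645497  (= +√(5/12))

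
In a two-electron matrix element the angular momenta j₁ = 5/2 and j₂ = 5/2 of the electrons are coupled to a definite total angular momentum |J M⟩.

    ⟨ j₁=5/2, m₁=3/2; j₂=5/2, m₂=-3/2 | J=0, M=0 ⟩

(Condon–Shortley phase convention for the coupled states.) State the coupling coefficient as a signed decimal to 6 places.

√[1·5!0!0!/6! · 4!1!1!4!0!0!] = √(96)
  +(−1)^1/∏(1,4,0,0,0,0)! = -1/24  (running -1/24)
⟨..|..⟩ = √(96)·(-1/24) = -0.408248

-0.408248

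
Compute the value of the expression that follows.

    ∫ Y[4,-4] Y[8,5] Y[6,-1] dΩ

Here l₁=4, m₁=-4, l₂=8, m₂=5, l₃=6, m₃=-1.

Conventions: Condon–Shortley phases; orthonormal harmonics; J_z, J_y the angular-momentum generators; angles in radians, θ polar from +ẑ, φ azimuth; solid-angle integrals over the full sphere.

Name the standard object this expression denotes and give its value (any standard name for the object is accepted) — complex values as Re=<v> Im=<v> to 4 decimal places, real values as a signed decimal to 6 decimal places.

This is a Gaunt coefficient — the integral of a triple product of spherical harmonics over the sphere.
m-sum 0 ✓  L=18 even ✓  4≤6≤12 ✓
Π(2lᵢ+1) = 9×17×13 = 1989
triangle coeff Δ(4,8,6) = 1/23279256
Σ_t [2,4]: t=2:+1/1658880 t=3:−1/518400 t=4:+1/1658880 = -1/1382400
(3j)²=504/46189 [(4 8 6; 0 0 0)], sign=-1
Σ_t [6,6]: t=6:+1/43545600 = 1/43545600
(3j)²=20/969 [(4 8 6; -4 5 -1)], sign=-1
⇒ 4πI² = 30240/67507
I = (+1)√(30240/67507/(4π)) = 0.18880416

Gaunt coefficient, +0.188804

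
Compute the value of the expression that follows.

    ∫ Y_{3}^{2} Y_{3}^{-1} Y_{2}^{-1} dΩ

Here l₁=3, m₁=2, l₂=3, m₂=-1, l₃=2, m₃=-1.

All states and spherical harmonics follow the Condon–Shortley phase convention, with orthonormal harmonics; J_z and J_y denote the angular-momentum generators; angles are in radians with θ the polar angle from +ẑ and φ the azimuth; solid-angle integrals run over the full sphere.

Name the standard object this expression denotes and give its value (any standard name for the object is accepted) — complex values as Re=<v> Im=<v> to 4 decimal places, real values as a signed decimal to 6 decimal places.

Gaunt coefficient, +0.162868

This is a Gaunt coefficient — the integral of a triple product of spherical harmonics over the sphere.
Checks pass: Σm=0; 8 even; l₃=2∈[0,6].
(2·3+1)(2·3+1)(2·2+1) = 245
Δ: 4! 2! 2! / 9! → 1/3780
sum: t=1:−1/24 t=2:+1/4 t=3:−1/24 = 1/6
3j²(3 3 2; 0 0 0) = Δ·Π!·Σ² = 4/105  (sign +1)
sum: t=0:+1/48 t=1:−1/12 = -1/16
3j²(3 3 2; 2 -1 -1) = Δ·Π!·Σ² = 1/28  (sign +1)
combine: 4πI² = 245·4/105·1/28 = 1/3
take √, sign +1: I = 0.16286750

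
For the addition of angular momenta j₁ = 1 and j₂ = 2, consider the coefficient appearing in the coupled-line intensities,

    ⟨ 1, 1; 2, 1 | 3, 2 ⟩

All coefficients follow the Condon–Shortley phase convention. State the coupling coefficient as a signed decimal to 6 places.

j₁+j₂−J=0  J+j₁−j₂=2  J−j₁+j₂=4  j₁+j₂+J+1=7
(j₁±m₁, j₂±m₂, J±M) = (2,0,3,1,5,1)
P² = 96
sum k=0..0:
  [0] +1/12 = 1/12
S = 1/12
C² = P²·S² = 2/3 ; C = +0.816497

+0.816497  (= +√(2/3))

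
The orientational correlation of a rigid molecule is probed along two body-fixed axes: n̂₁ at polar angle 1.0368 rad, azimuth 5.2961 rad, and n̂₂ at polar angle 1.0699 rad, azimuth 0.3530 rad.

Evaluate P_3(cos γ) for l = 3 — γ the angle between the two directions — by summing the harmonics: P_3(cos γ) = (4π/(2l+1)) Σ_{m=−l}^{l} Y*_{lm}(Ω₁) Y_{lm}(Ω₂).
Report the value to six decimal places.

Addition theorem: P_3(cos γ) = (4π/7) Σ_m Y*_{lm}(Ω₁) Y_{lm}(Ω₂), m = −3…3:
  m=-3: Y*=-0.26179 - 0.04773j  Y=0.13790 - 0.24550j  product -0.04782 + 0.05769j
  m=-2: Y*=-0.15128 - 0.35448j  Y=0.28734 - 0.24498j  product -0.13031 - 0.06479j
  m=-1: Y*=0.04527 - 0.06854j  Y=0.04070 - 0.01500j  product 0.00081 - 0.00347j
  m=+0: Y*=-0.32379 + 0.00000j  Y=-0.33099 + 0.00000j  product 0.10717 + 0.00000j
  m=+1: Y*=-0.04527 - 0.06854j  Y=-0.04070 - 0.01500j  product 0.00081 + 0.00347j
  m=+2: Y*=-0.15128 + 0.35448j  Y=0.28734 + 0.24498j  product -0.13031 + 0.06479j
  m=+3: Y*=0.26179 - 0.04773j  Y=-0.13790 - 0.24550j  product -0.04782 - 0.05769j
Σ over m = -0.24746 + 0.00000j; ×(4π/7) → -0.44423 + 0.00000j. Real part: -0.444235

-0.444235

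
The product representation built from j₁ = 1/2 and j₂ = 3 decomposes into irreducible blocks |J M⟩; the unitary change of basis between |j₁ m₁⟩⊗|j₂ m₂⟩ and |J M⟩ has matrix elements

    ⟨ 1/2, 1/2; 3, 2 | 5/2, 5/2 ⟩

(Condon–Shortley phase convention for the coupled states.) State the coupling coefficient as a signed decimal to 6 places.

+0.377964

triangle: 1!·0!·5!/7! = 120/5040
(j±m)!: 1!·0!·5!·1!·5!·0! = 14400
prefactor² = (2J+1)·Δ·N² = 14400/7
  k=0: +1/(0!·1!·0!·5!·0!·0!) = 1/120
Σ = 1/120  ⇒  CG² = 14400/7·(1/120)² = 1/7
CG = +√(1/7) = +0.377964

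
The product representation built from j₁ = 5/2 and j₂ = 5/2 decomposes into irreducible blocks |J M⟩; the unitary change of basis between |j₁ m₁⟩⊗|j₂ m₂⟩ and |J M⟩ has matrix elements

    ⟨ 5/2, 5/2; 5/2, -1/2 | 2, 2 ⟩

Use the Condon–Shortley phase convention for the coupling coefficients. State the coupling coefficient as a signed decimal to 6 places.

+0.422577

√[5·3!2!2!/8! · 5!0!2!3!4!0!] = √(720/7)
  +(−1)^0/∏(0,3,0,2,2,0)! = 1/24  (running 1/24)
⟨..|..⟩ = √(720/7)·(1/24) = +0.422577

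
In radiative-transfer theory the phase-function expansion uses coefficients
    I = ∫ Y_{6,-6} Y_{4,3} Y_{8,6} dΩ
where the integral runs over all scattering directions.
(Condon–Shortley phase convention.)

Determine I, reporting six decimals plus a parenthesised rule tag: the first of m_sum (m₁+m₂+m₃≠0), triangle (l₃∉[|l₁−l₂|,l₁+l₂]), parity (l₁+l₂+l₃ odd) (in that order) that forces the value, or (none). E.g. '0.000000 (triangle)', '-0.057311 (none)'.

0.000000 (m_sum)

-6 + 3 + 6 = 3 ≠ 0: azimuthal integral kills it; I = 0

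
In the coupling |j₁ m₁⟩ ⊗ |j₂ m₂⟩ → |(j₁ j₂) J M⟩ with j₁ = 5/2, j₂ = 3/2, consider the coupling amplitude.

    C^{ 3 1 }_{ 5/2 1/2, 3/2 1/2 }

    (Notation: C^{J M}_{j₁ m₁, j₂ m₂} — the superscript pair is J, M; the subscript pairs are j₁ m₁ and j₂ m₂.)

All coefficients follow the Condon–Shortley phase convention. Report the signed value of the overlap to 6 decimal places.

triangle: 1!·4!·2!/8! = 48/40320
(j±m)!: 3!·2!·2!·1!·4!·2! = 1152
prefactor² = (2J+1)·Δ·N² = 48/5
  k=0: +1/(0!·1!·2!·2!·2!·0!) = 1/8
  k=1: −1/(1!·0!·1!·1!·3!·1!) = -1/6
Σ = -1/24  ⇒  CG² = 48/5·(-1/24)² = 1/60
CG = −√(1/60) = -0.129099

−√(1/60) ≈ -0.129099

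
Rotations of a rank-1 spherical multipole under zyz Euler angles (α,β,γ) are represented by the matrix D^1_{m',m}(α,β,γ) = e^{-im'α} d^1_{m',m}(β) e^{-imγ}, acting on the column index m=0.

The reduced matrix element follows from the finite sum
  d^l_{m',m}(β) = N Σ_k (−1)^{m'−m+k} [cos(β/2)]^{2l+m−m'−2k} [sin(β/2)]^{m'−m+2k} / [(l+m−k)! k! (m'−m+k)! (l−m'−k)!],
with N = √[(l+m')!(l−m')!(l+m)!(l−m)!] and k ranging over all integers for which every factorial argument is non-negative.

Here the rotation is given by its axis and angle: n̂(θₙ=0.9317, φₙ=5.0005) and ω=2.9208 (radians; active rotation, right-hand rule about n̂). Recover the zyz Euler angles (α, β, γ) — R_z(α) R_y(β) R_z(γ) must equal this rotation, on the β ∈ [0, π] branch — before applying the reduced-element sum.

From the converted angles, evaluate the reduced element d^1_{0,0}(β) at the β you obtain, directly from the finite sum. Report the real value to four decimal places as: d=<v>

Axis–angle → zyz. n̂ = (sinθₙcosφₙ, sinθₙsinφₙ, cosθₙ) = (+0.228062, -0.769552, +0.596470), ω = 2.9208.
R = I cosω + sinω [n̂]ₓ + (1−cosω) n̂n̂ᵀ gives
  R = [-0.872962, -0.477380, +0.100228; -0.216122, +0.194321, -0.956834; +0.437297, -0.856941, -0.272807]
β = atan2(√(R₁₃²+R₂₃²), R₃₃) = 1.847106; α = atan2(R₂₃, R₁₃) mod 2π = 4.816758; γ = atan2(R₃₂, −R₃₁) mod 2π = 4.240536
d^1_{0,0}(β=1.8471) via the finite sum:
With c≡cos(β/2)=0.602990 and s≡sin(β/2)=0.797749, N=[1·1·1·1]^{1/2}=1.000000
The bounds max(0,m−m')=0 and min(l+m,l−m')=1 give 2 terms
  k=0: (−1)^0·1.0000/(1)·0.6030^2·0.7977^0 = +0.363596
  k=1: (−1)^1·1.0000/(1)·0.6030^0·0.7977^2 = -0.636404
d^1_{0,0}(1.8471) = +0.363596 -0.636404 = -0.272807

d=-0.2728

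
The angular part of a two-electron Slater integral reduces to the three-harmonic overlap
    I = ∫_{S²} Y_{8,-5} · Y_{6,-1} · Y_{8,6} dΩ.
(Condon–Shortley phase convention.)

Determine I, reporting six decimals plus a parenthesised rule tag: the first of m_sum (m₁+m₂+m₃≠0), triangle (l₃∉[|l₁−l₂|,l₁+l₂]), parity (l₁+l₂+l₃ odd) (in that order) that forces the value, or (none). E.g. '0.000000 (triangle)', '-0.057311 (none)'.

-0.128011 (none)

m-sum 0 ✓  L=22 even ✓  2≤8≤14 ✓
Π(2lᵢ+1) = 17×13×17 = 3757
triangle coeff Δ(8,6,8) = 1/13742520792
Σ_t [0,6]: t=0:+1/41803776000 t=1:−1/435456000 t=2:+1/39813120 t=3:−1/18662400 t=4:+1/39813120 t=5:−1/435456000 t=6:+1/41803776000 = -11/1393459200
(3j)²=600/96577 [(8 6 8; 0 0 0)], sign=-1
Σ_t [3,5]: t=3:−1/6270566400 t=4:+1/2090188800 t=5:−1/6967296000 = 11/62705664000
(3j)²=1573/178296 [(8 6 8; -5 -1 6)], sign=+1
⇒ 4πI² = 39325/190969
I = (-1)√(39325/190969/(4π)) = -0.12801121
No selection rule forces the value: the integral is nonzero (none).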